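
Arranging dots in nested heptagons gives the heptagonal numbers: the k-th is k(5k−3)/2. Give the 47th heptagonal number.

5452

47·(5·47 − 3)/2 = 47·232/2 = 47·116 = 5452.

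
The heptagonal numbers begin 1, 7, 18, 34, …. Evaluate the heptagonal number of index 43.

4558

The 43rd heptagonal number is n(5n−3)/2 with n = 43.
43·(5·43 − 3)/2 = 43·212/2 = 43·106 = 4558.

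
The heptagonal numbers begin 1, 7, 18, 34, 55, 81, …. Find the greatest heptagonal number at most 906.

874

Solve n(5n−3)/2 ≤ 906 for integer n.
n = 19 gives 874 ≤ 906, while n = 20 gives 970 > 906; so the answer is 874.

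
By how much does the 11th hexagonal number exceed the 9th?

78

11·(2·11 − 1) = 231 and 9·(2·9 − 1) = 153.
Difference: 231 − 153 = 78.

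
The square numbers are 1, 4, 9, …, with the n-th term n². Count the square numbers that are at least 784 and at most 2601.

24

The n-th square number is n².
Smallest index with value ≥ 784: n = 28 (giving 784).
Largest index with value ≤ 2601: n = 51 (giving 2601).
Indices 28 through 51: 24 terms.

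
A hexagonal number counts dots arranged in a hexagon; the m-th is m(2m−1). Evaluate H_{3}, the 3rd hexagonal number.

The 3rd hexagonal number is n(2n−1) with n = 3.
3·(2·3 − 1) = 3·5 = 15.

15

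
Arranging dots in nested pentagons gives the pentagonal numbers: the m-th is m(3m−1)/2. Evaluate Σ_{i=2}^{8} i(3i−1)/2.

287

Σ i(3i−1)/2 = (3Σi² − Σi) / 2 over i = 2..8.
Σi = 36 − 1 = 35 and Σi² = 204 − 1 = 203.
(3·203 − 1·35) / 2 = 574/2 = 287.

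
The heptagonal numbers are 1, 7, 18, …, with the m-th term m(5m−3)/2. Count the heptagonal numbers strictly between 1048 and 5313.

26

The n-th heptagonal number is n(5n−3)/2.
Smallest index with value > 1048: n = 21 (giving 1071).
Largest index with value < 5313: n = 46 (giving 5221).
Indices 21 through 46: 26 terms.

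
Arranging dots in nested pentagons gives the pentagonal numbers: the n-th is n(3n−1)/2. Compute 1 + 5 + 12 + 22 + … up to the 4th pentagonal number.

Σ i(3i−1)/2 = (3Σi² − Σi) / 2 over i = 1..4.
Σi = 10 and Σi² = 30.
(3·30 − 1·10) / 2 = 80/2 = 40.

40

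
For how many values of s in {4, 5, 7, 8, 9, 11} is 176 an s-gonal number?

2

s = 4: P(4, 13) = 169 and P(4, 14) = 196; 176 is not s-gonal.
s = 5: P(5, 11) = 176. ✓
s = 7: P(7, 8) = 148 and P(7, 9) = 189; 176 is not s-gonal.
s = 8: P(8, 8) = 176. ✓
s = 9: P(9, 7) = 154 and P(9, 8) = 204; 176 is not s-gonal.
s = 11: P(11, 6) = 141 and P(11, 7) = 196; 176 is not s-gonal.
Hits: s ∈ {5, 8} → 2.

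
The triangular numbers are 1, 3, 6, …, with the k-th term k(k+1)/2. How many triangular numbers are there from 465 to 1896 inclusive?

32

The n-th triangular number is n(n+1)/2.
Smallest index with value ≥ 465: n = 30 (giving 465).
Largest index with value ≤ 1896: n = 61 (giving 1891).
Indices 30 through 61: 32 terms.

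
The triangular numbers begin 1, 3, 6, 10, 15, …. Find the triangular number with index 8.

The 8th triangular number is n(n+1)/2 with n = 8.
8·9/2 = 72/2 = 36.

36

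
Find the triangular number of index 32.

528

32·33/2 = 1056/2 = 528.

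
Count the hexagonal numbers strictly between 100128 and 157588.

The n-th hexagonal number is n(2n−1).
Smallest index with value > 100128: n = 225 (giving 101025).
Largest index with value < 157588: n = 280 (giving 156520).
Indices 225 through 280: 56 terms.

56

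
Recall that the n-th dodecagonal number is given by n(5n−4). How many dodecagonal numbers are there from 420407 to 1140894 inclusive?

188

The n-th dodecagonal number is n(5n−4).
Smallest index with value ≥ 420407: n = 291 (giving 422241).
Largest index with value ≤ 1140894: n = 478 (giving 1140508).
Indices 291 through 478: 188 terms.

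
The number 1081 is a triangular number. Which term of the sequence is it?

Set n(n+1)/2 = 1081, giving n² + n − 2162 = 0.
The discriminant is 1 + 8·1081 = 8649, and √8649 = 93.
So n = (-1 + 93) / 2 = 92/2 = 46.

46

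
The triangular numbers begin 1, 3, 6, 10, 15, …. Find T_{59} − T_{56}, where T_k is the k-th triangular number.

174

59·60/2 = 1770 and 56·57/2 = 1596.
Difference: 1770 − 1596 = 174.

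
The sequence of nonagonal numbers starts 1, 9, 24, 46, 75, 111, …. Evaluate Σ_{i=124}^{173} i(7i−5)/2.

Σ i(7i−5)/2 = (7Σi² − 5Σi) / 2 over i = 124..173.
Σi = 15051 − 7626 = 7425 and Σi² = 1740899 − 627874 = 1113025.
(7·1113025 − 5·7425) / 2 = 7754050/2 = 3877025.

3877025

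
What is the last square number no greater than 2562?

2500

Solve n² ≤ 2562 for integer n.
n = 50 gives 2500 ≤ 2562, while n = 51 gives 2601 > 2562; so the answer is 2500.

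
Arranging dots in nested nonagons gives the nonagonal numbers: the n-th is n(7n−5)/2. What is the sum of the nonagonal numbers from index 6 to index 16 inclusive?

Σ i(7i−5)/2 = (7Σi² − 5Σi) / 2 over i = 6..16.
Σi = 136 − 15 = 121 and Σi² = 1496 − 55 = 1441.
(7·1441 − 5·121) / 2 = 9482/2 = 4741.

4741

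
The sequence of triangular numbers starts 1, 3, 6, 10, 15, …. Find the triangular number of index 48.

The 48th triangular number is n(n+1)/2 with n = 48.
48·49/2 = 2352/2 = 1176.

1176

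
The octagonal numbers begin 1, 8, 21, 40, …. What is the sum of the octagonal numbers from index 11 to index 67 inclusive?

Σ i(3i−2) = 3Σi² − 2Σi over i = 11..67.
Σi = 2278 − 55 = 2223 and Σi² = 102510 − 385 = 102125.
3·102125 − 2·2223 = 301929.

301929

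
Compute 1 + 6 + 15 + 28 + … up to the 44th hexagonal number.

Σ i(2i−1) = 2Σi² − Σi over i = 1..44.
Σi = 990 and Σi² = 29370.
2·29370 − 1·990 = 57750.

57750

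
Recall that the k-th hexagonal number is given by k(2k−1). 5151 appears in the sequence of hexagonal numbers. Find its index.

51

Set n(2n−1) = 5151, giving 2n² − n − 5151 = 0.
The discriminant is 1 + 8·5151 = 41209, and √41209 = 203.
So n = (1 + 203) / 4 = 204/4 = 51.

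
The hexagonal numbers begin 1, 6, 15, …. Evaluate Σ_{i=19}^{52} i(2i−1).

Σ i(2i−1) = 2Σi² − Σi over i = 19..52.
Σi = 1378 − 171 = 1207 and Σi² = 48230 − 2109 = 46121.
2·46121 − 1·1207 = 91035.

91035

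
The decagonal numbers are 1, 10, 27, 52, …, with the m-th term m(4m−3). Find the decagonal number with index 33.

4257

33·(4·33 − 3) = 33·129 = 4257.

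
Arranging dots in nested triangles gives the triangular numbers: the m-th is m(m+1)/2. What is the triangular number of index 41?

The 41st triangular number is n(n+1)/2 with n = 41.
41·42/2 = 1722/2 = 861.

861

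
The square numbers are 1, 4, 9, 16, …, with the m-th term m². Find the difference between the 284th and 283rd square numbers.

n² − (n−1)² = 2n − 1, so 284² − 283² = 2·284 − 1 = 567.

567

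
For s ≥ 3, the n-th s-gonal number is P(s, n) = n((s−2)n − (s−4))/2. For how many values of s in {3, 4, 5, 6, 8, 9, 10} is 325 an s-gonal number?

s = 3: P(3, 25) = 325. ✓
s = 4: P(4, 18) = 324 and P(4, 19) = 361; 325 is not s-gonal.
s = 5: P(5, 14) = 287 and P(5, 15) = 330; 325 is not s-gonal.
s = 6: P(6, 13) = 325. ✓
s = 8: P(8, 10) = 280 and P(8, 11) = 341; 325 is not s-gonal.
s = 9: P(9, 10) = 325. ✓
s = 10: P(10, 9) = 297 and P(10, 10) = 370; 325 is not s-gonal.
Hits: s ∈ {3, 6, 9} → 3.

3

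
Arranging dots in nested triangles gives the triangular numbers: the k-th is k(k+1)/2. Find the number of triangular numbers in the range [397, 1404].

25

The n-th triangular number is n(n+1)/2.
Smallest index with value ≥ 397: n = 28 (giving 406).
Largest index with value ≤ 1404: n = 52 (giving 1378).
Indices 28 through 52: 25 terms.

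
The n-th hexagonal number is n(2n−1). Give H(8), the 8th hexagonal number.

The 8th hexagonal number is n(2n−1) with n = 8.
8·(2·8 − 1) = 8·15 = 120.

120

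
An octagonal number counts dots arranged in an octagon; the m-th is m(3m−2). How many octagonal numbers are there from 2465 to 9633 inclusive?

29

The n-th octagonal number is n(3n−2).
Smallest index with value ≥ 2465: n = 29 (giving 2465).
Largest index with value ≤ 9633: n = 57 (giving 9633).
Indices 29 through 57: 29 terms.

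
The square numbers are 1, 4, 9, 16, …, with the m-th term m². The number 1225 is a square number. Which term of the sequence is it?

35

We need n² = 1225, so n = √1225 = 35.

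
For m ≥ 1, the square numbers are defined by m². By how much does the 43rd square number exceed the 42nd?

85

n² − (n−1)² = 2n − 1, so 43² − 42² = 2·43 − 1 = 85.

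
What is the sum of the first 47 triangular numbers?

18424

Σ i(i+1)/2 = (Σi² + Σi) / 2 over i = 1..47.
Σi = 1128 and Σi² = 35720.
(1·35720 + 1·1128) / 2 = 36848/2 = 18424.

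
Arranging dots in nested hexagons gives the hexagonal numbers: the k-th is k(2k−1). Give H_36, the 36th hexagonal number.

2556

The 36th hexagonal number is n(2n−1) with n = 36.
36·(2·36 − 1) = 36·71 = 2556.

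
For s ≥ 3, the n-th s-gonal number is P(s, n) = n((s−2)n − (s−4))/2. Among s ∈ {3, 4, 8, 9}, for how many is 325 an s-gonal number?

2

s = 3: P(3, 25) = 325. ✓
s = 4: P(4, 18) = 324 and P(4, 19) = 361; 325 is not s-gonal.
s = 8: P(8, 10) = 280 and P(8, 11) = 341; 325 is not s-gonal.
s = 9: P(9, 10) = 325. ✓
Hits: s ∈ {3, 9} → 2.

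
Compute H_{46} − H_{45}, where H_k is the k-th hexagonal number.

Consecutive hexagonal numbers differ by 4n − 3: here 4·46 − 3 = 181.

181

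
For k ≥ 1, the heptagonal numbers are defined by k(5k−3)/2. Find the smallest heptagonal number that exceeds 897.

970

Solve n(5n−3)/2 > 897 for integer n.
The largest n with value ≤ 897 is 19 (since 874 ≤ 897 < 970), so the first above is n = 20, value 970.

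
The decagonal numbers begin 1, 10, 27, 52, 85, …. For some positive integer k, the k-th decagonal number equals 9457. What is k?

Set n(4n−3) = 9457, giving 4n² − 3n − 9457 = 0.
So n = (3 + 389) / 8 = 392/8 = 49.
Check: 49·(4·49 − 3) = 9457. ✓

49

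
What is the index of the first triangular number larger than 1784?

60

Solve n(n+1)/2 > 1784 for integer n.
The largest n with value ≤ 1784 is 59 (since 1770 ≤ 1784 < 1830), so the first above is n = 60, value 1830.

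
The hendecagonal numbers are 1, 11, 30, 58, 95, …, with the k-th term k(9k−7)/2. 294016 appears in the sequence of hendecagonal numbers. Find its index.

Set n(9n−7)/2 = 294016, giving 9n² − 7n − 588032 = 0.
So n = (7 + 4601) / 18 = 4608/18 = 256.

256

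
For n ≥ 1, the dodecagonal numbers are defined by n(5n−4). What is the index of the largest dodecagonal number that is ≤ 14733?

Solve n(5n−4) ≤ 14733 for integer n.
n = 54 gives 14364 ≤ 14733, while n = 55 gives 14905 > 14733; so the answer is index 54.

54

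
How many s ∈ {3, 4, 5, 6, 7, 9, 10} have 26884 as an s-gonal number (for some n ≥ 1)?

2

s = 3: P(3, 231) = 26796 and P(3, 232) = 27028; 26884 is not s-gonal.
s = 4: P(4, 163) = 26569 and P(4, 164) = 26896; 26884 is not s-gonal.
s = 5: P(5, 134) = 26867 and P(5, 135) = 27270; 26884 is not s-gonal.
s = 6: P(6, 116) = 26796 and P(6, 117) = 27261; 26884 is not s-gonal.
s = 7: P(7, 104) = 26884. ✓
s = 9: P(9, 88) = 26884. ✓
s = 10: P(10, 82) = 26650 and P(10, 83) = 27307; 26884 is not s-gonal.
Hits: s ∈ {7, 9} → 2.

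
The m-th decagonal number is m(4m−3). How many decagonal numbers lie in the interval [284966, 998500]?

233

The n-th decagonal number is n(4n−3).
Smallest index with value ≥ 284966: n = 268 (giving 286492).
Largest index with value ≤ 998500: n = 500 (giving 998500).
Indices 268 through 500: 233 terms.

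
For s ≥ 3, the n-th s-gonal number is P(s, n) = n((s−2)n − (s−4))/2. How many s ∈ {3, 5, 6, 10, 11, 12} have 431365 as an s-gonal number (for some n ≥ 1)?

1

s = 3: P(3, 928) = 431056 and P(3, 929) = 431985; 431365 is not s-gonal.
s = 5: P(5, 536) = 430676 and P(5, 537) = 432285; 431365 is not s-gonal.
s = 6: P(6, 464) = 430128 and P(6, 465) = 431985; 431365 is not s-gonal.
s = 10: P(10, 328) = 429352 and P(10, 329) = 431977; 431365 is not s-gonal.
s = 11: P(11, 310) = 431365. ✓
s = 12: P(12, 294) = 431004 and P(12, 295) = 433945; 431365 is not s-gonal.
Hits: s ∈ {11} → 1.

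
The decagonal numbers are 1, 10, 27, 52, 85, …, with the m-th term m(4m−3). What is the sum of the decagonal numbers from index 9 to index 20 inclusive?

10142

Σ i(4i−3) = 4Σi² − 3Σi over i = 9..20.
Σi = 210 − 36 = 174 and Σi² = 2870 − 204 = 2666.
4·2666 − 3·174 = 10142.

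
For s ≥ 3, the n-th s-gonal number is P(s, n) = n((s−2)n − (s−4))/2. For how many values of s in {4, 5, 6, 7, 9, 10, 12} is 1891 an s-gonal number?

s = 4: P(4, 43) = 1849 and P(4, 44) = 1936; 1891 is not s-gonal.
s = 5: P(5, 35) = 1820 and P(5, 36) = 1926; 1891 is not s-gonal.
s = 6: P(6, 31) = 1891. ✓
s = 7: P(7, 27) = 1782 and P(7, 28) = 1918; 1891 is not s-gonal.
s = 9: P(9, 23) = 1794 and P(9, 24) = 1956; 1891 is not s-gonal.
s = 10: P(10, 22) = 1870 and P(10, 23) = 2047; 1891 is not s-gonal.
s = 12: P(12, 19) = 1729 and P(12, 20) = 1920; 1891 is not s-gonal.
Hits: s ∈ {6} → 1.

1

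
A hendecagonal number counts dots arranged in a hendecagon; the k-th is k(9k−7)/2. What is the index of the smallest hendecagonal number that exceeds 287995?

254

Solve n(9n−7)/2 > 287995 for integer n.
The largest n with value ≤ 287995 is 253 (since 287155 ≤ 287995 < 289433), so the first above is n = 254, value 289433.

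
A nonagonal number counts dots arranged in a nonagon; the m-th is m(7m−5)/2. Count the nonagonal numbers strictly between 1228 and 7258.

26

The n-th nonagonal number is n(7n−5)/2.
Smallest index with value > 1228: n = 20 (giving 1350).
Largest index with value < 7258: n = 45 (giving 6975).
Indices 20 through 45: 26 terms.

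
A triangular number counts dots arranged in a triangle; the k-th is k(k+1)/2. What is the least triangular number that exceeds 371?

Solve n(n+1)/2 > 371 for integer n.
The largest n with value ≤ 371 is 26 (since 351 ≤ 371 < 378), so the first above is n = 27, value 378.

378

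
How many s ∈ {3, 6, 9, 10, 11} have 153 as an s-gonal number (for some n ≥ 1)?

2

s = 3: P(3, 17) = 153. ✓
s = 6: P(6, 9) = 153. ✓
s = 9: P(9, 6) = 111 and P(9, 7) = 154; 153 is not s-gonal.
s = 10: P(10, 6) = 126 and P(10, 7) = 175; 153 is not s-gonal.
s = 11: P(11, 6) = 141 and P(11, 7) = 196; 153 is not s-gonal.
Hits: s ∈ {3, 6} → 2.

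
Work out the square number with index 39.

1521

The 39th square number is n² with n = 39.
39² = 1521.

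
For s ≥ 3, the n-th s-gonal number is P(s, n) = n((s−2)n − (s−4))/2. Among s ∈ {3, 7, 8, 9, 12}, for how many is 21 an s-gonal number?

s = 3: P(3, 6) = 21. ✓
s = 7: P(7, 3) = 18 and P(7, 4) = 34; 21 is not s-gonal.
s = 8: P(8, 3) = 21. ✓
s = 9: P(9, 2) = 9 and P(9, 3) = 24; 21 is not s-gonal.
s = 12: P(12, 2) = 12 and P(12, 3) = 33; 21 is not s-gonal.
Hits: s ∈ {3, 8} → 2.

2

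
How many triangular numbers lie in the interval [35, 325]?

The n-th triangular number is n(n+1)/2.
Smallest index with value ≥ 35: n = 8 (giving 36).
Largest index with value ≤ 325: n = 25 (giving 325).
Indices 8 through 25: 18 terms.

18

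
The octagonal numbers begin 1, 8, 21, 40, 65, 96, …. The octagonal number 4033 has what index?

37

Set n(3n−2) = 4033, giving 3n² − 2n − 4033 = 0.
So n = (2 + 220) / 6 = 222/6 = 37.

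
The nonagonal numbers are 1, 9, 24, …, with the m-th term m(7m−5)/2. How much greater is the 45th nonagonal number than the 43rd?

45·(7·45 − 5)/2 = 6975 and 43·(7·43 − 5)/2 = 6364.
Difference: 6975 − 6364 = 611.

611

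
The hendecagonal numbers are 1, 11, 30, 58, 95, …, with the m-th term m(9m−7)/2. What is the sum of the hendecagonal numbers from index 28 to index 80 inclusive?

Σ i(9i−7)/2 = (9Σi² − 7Σi) / 2 over i = 28..80.
Σi = 3240 − 378 = 2862 and Σi² = 173880 − 6930 = 166950.
(9·166950 − 7·2862) / 2 = 1482516/2 = 741258.

741258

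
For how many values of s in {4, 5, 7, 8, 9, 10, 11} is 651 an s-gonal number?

2

s = 4: P(4, 25) = 625 and P(4, 26) = 676; 651 is not s-gonal.
s = 5: P(5, 21) = 651. ✓
s = 7: P(7, 16) = 616 and P(7, 17) = 697; 651 is not s-gonal.
s = 8: P(8, 15) = 645 and P(8, 16) = 736; 651 is not s-gonal.
s = 9: P(9, 14) = 651. ✓
s = 10: P(10, 13) = 637 and P(10, 14) = 742; 651 is not s-gonal.
s = 11: P(11, 12) = 606 and P(11, 13) = 715; 651 is not s-gonal.
Hits: s ∈ {5, 9} → 2.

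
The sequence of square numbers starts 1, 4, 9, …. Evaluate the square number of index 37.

1369

37² = 1369.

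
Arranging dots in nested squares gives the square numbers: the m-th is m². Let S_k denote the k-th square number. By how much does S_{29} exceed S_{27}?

112

29² = 841 and 27² = 729.
Difference: 841 − 729 = 112.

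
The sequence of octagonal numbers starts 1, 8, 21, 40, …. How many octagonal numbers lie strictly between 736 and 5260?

26

The n-th octagonal number is n(3n−2).
Smallest index with value > 736: n = 17 (giving 833).
Largest index with value < 5260: n = 42 (giving 5208).
Indices 17 through 42: 26 terms.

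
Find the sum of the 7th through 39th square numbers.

Σ_{i=7}^{39} i² = 20540 − 91 = 20449.

20449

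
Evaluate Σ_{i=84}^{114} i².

306311

Σ_{i=84}^{114} i² = 500365 − 194054 = 306311.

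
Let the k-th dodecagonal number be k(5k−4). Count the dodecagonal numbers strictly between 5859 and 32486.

The n-th dodecagonal number is n(5n−4).
Smallest index with value > 5859: n = 35 (giving 5985).
Largest index with value < 32486: n = 81 (giving 32481).
Indices 35 through 81: 47 terms.

47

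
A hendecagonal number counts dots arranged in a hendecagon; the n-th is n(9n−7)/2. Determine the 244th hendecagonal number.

267058

The 244th hendecagonal number is n(9n−7)/2 with n = 244.
244·(9·244 − 7)/2 = 244·2189/2 = 267058.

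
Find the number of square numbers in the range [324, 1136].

The n-th square number is n².
Smallest index with value ≥ 324: n = 18 (giving 324).
Largest index with value ≤ 1136: n = 33 (giving 1089).
Indices 18 through 33: 16 terms.

16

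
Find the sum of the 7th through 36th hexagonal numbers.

Σ i(2i−1) = 2Σi² − Σi over i = 7..36.
Σi = 666 − 21 = 645 and Σi² = 16206 − 91 = 16115.
2·16115 − 1·645 = 31585.

31585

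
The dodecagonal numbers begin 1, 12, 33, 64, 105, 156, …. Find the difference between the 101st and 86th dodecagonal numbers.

13965

101·(5·101 − 4) = 50601 and 86·(5·86 − 4) = 36636.
Difference: 50601 − 36636 = 13965.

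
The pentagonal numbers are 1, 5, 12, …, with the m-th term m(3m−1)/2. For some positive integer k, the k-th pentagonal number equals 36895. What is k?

Set n(3n−1)/2 = 36895, giving 3n² − n − 73790 = 0.
The discriminant is 1 + 24·36895 = 885481, and √885481 = 941.
So n = (1 + 941) / 6 = 942/6 = 157.
Check: 157·(3·157 − 1)/2 = 36895. ✓

157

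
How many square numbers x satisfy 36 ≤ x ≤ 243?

10

The n-th square number is n².
Smallest index with value ≥ 36: n = 6 (giving 36).
Largest index with value ≤ 243: n = 15 (giving 225).
Indices 6 through 15: 10 terms.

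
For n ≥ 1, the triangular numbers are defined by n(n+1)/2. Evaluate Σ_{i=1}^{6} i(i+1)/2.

Σ i(i+1)/2 = (Σi² + Σi) / 2 over i = 1..6.
Σi = 21 and Σi² = 91.
(1·91 + 1·21) / 2 = 112/2 = 56.

56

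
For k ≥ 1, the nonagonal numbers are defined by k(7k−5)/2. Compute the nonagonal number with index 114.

45201

The 114th nonagonal number is n(7n−5)/2 with n = 114.
114·(7·114 − 5)/2 = 114·793/2 = 45201.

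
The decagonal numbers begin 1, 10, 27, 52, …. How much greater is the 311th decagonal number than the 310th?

Consecutive decagonal numbers differ by 8n − 7: here 8·311 − 7 = 2481.

2481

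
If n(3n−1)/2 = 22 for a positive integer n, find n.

Set n(3n−1)/2 = 22, giving 3n² − n − 44 = 0.
The discriminant is 1 + 24·22 = 529, and √529 = 23.
So n = (1 + 23) / 6 = 24/6 = 4.

4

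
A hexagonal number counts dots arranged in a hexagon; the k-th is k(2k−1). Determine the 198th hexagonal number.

78210

The 198th hexagonal number is n(2n−1) with n = 198.
198·(2·198 − 1) = 198·395 = 78210.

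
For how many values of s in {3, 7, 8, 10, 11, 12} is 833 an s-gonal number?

s = 3: P(3, 40) = 820 and P(3, 41) = 861; 833 is not s-gonal.
s = 7: P(7, 18) = 783 and P(7, 19) = 874; 833 is not s-gonal.
s = 8: P(8, 17) = 833. ✓
s = 10: P(10, 14) = 742 and P(10, 15) = 855; 833 is not s-gonal.
s = 11: P(11, 14) = 833. ✓
s = 12: P(12, 13) = 793 and P(12, 14) = 924; 833 is not s-gonal.
Hits: s ∈ {8, 11} → 2.

2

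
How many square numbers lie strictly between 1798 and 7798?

46

The n-th square number is n².
Smallest index with value > 1798: n = 43 (giving 1849).
Largest index with value < 7798: n = 88 (giving 7744).
Indices 43 through 88: 46 terms.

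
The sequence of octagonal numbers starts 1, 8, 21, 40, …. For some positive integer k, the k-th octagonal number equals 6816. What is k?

Set n(3n−2) = 6816, giving 3n² − 2n − 6816 = 0.
The discriminant is 4 + 12·6816 = 81796, and √81796 = 286.
So n = (2 + 286) / 6 = 288/6 = 48.
Check: 48·(3·48 − 2) = 6816. ✓

48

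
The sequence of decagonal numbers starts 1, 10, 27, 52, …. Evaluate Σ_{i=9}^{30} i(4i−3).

Σ i(4i−3) = 4Σi² − 3Σi over i = 9..30.
Σi = 465 − 36 = 429 and Σi² = 9455 − 204 = 9251.
4·9251 − 3·429 = 35717.

35717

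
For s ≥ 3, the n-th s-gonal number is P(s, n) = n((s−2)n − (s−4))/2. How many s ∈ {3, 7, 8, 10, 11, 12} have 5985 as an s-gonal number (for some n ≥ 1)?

2

s = 3: P(3, 108) = 5886 and P(3, 109) = 5995; 5985 is not s-gonal.
s = 7: P(7, 49) = 5929 and P(7, 50) = 6175; 5985 is not s-gonal.
s = 8: P(8, 45) = 5985. ✓
s = 10: P(10, 39) = 5967 and P(10, 40) = 6280; 5985 is not s-gonal.
s = 11: P(11, 36) = 5706 and P(11, 37) = 6031; 5985 is not s-gonal.
s = 12: P(12, 35) = 5985. ✓
Hits: s ∈ {8, 12} → 2.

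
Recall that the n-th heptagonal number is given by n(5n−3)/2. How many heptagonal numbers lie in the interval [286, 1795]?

17

The n-th heptagonal number is n(5n−3)/2.
Smallest index with value ≥ 286: n = 11 (giving 286).
Largest index with value ≤ 1795: n = 27 (giving 1782).
Indices 11 through 27: 17 terms.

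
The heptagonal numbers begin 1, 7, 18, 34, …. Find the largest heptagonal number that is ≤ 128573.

Solve n(5n−3)/2 ≤ 128573 for integer n.
n = 227 gives 128482 ≤ 128573, while n = 228 gives 129618 > 128573; so the answer is 128482.

128482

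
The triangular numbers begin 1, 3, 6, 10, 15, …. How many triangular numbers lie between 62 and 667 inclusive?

26

The n-th triangular number is n(n+1)/2.
Smallest index with value ≥ 62: n = 11 (giving 66).
Largest index with value ≤ 667: n = 36 (giving 666).
Indices 11 through 36: 26 terms.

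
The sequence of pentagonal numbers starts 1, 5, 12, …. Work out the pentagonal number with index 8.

92

The 8th pentagonal number is n(3n−1)/2 with n = 8.
8·(3·8 − 1)/2 = 8·23/2 = 92.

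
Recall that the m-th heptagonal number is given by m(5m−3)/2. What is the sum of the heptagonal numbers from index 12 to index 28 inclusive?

Σ i(5i−3)/2 = (5Σi² − 3Σi) / 2 over i = 12..28.
Σi = 406 − 66 = 340 and Σi² = 7714 − 506 = 7208.
(5·7208 − 3·340) / 2 = 35020/2 = 17510.

17510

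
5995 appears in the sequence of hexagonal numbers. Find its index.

55

Set n(2n−1) = 5995, giving 2n² − n − 5995 = 0.
The discriminant is 1 + 8·5995 = 47961, and √47961 = 219.
So n = (1 + 219) / 4 = 220/4 = 55.
Check: 55·(2·55 − 1) = 5995. ✓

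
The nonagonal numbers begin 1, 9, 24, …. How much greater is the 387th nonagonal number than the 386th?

Consecutive nonagonal numbers differ by 7n − 6: here 7·387 − 6 = 2703.

2703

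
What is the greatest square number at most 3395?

Solve n² ≤ 3395 for integer n.
n = 58 gives 3364 ≤ 3395, while n = 59 gives 3481 > 3395; so the answer is 3364.

3364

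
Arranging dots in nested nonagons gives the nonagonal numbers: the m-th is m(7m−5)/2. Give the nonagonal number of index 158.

86979

158·(7·158 − 5)/2 = 158·1101/2 = 86979.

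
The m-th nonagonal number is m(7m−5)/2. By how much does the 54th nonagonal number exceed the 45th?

54·(7·54 − 5)/2 = 10071 and 45·(7·45 − 5)/2 = 6975.
Difference: 10071 − 6975 = 3096.

3096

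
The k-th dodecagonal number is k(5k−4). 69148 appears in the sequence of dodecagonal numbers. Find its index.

Set n(5n−4) = 69148, giving 5n² − 4n − 69148 = 0.
The discriminant is 16 + 20·69148 = 1382976, and √1382976 = 1176.
So n = (4 + 1176) / 10 = 1180/10 = 118.

118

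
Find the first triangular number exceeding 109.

Solve n(n+1)/2 > 109 for integer n.
The largest n with value ≤ 109 is 14 (since 105 ≤ 109 < 120), so the first above is n = 15, value 120.

120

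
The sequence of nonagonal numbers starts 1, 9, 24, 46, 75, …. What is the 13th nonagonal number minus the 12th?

85

Consecutive nonagonal numbers differ by 7n − 6: here 7·13 − 6 = 85.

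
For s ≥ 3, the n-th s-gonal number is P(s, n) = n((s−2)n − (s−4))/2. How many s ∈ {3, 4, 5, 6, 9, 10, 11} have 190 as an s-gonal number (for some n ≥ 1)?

2

s = 3: P(3, 19) = 190. ✓
s = 4: P(4, 13) = 169 and P(4, 14) = 196; 190 is not s-gonal.
s = 5: P(5, 11) = 176 and P(5, 12) = 210; 190 is not s-gonal.
s = 6: P(6, 10) = 190. ✓
s = 9: P(9, 7) = 154 and P(9, 8) = 204; 190 is not s-gonal.
s = 10: P(10, 7) = 175 and P(10, 8) = 232; 190 is not s-gonal.
s = 11: P(11, 6) = 141 and P(11, 7) = 196; 190 is not s-gonal.
Hits: s ∈ {3, 6} → 2.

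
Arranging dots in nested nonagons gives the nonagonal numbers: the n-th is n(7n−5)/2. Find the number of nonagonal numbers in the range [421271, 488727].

27

The n-th nonagonal number is n(7n−5)/2.
Smallest index with value ≥ 421271: n = 348 (giving 422994).
Largest index with value ≤ 488727: n = 374 (giving 488631).
Indices 348 through 374: 27 terms.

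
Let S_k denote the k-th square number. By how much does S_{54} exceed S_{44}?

980

54² = 2916 and 44² = 1936.
Difference: 2916 − 1936 = 980.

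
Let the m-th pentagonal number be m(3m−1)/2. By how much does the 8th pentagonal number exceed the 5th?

57

8·(3·8 − 1)/2 = 92 and 5·(3·5 − 1)/2 = 35.
Difference: 92 − 35 = 57.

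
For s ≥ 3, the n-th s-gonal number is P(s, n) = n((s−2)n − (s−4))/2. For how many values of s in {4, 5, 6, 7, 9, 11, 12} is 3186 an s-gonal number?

2

s = 4: P(4, 56) = 3136 and P(4, 57) = 3249; 3186 is not s-gonal.
s = 5: P(5, 46) = 3151 and P(5, 47) = 3290; 3186 is not s-gonal.
s = 6: P(6, 40) = 3160 and P(6, 41) = 3321; 3186 is not s-gonal.
s = 7: P(7, 36) = 3186. ✓
s = 9: P(9, 30) = 3075 and P(9, 31) = 3286; 3186 is not s-gonal.
s = 11: P(11, 27) = 3186. ✓
s = 12: P(12, 25) = 3025 and P(12, 26) = 3276; 3186 is not s-gonal.
Hits: s ∈ {7, 11} → 2.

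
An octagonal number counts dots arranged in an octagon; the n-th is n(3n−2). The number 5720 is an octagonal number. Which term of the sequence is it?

44

Set n(3n−2) = 5720, giving 3n² − 2n − 5720 = 0.
So n = (2 + 262) / 6 = 264/6 = 44.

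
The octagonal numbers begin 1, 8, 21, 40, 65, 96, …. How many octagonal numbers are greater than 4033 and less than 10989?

23

The n-th octagonal number is n(3n−2).
Smallest index with value > 4033: n = 38 (giving 4256).
Largest index with value < 10989: n = 60 (giving 10680).
Indices 38 through 60: 23 terms.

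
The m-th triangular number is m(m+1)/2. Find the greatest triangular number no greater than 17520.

17391

Solve n(n+1)/2 ≤ 17520 for integer n.
n = 186 gives 17391 ≤ 17520, while n = 187 gives 17578 > 17520; so the answer is 17391.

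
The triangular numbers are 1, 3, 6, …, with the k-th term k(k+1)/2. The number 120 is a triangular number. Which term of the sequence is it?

Set n(n+1)/2 = 120, giving n² + n − 240 = 0.
So n = (-1 + 31) / 2 = 30/2 = 15.

15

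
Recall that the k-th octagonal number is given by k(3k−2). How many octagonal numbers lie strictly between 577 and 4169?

The n-th octagonal number is n(3n−2).
Smallest index with value > 577: n = 15 (giving 645).
Largest index with value < 4169: n = 37 (giving 4033).
Indices 15 through 37: 23 terms.

23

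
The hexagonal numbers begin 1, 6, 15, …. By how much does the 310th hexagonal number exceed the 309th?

1237

Consecutive hexagonal numbers differ by 4n − 3: here 4·310 − 3 = 1237.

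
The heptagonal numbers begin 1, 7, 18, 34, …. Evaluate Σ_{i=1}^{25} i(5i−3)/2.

13325

Σ i(5i−3)/2 = (5Σi² − 3Σi) / 2 over i = 1..25.
Σi = 325 and Σi² = 5525.
(5·5525 − 3·325) / 2 = 26650/2 = 13325.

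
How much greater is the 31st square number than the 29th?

31² = 961 and 29² = 841.
Difference: 961 − 841 = 120.

120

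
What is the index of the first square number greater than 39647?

200

Solve n² > 39647 for integer n.
The largest n with value ≤ 39647 is 199 (since 39601 ≤ 39647 < 40000), so the first above is n = 200, value 40000.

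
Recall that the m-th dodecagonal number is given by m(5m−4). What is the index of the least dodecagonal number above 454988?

303

Solve n(5n−4) > 454988 for integer n.
The largest n with value ≤ 454988 is 302 (since 454812 ≤ 454988 < 457833), so the first above is n = 303, value 457833.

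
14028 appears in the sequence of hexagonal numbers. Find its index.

Set n(2n−1) = 14028, giving 2n² − n − 14028 = 0.
The discriminant is 1 + 8·14028 = 112225, and √112225 = 335.
So n = (1 + 335) / 4 = 336/4 = 84.

84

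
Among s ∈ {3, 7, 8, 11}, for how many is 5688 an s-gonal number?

s = 3: P(3, 106) = 5671 and P(3, 107) = 5778; 5688 is not s-gonal.
s = 7: P(7, 48) = 5688. ✓
s = 8: P(8, 43) = 5461 and P(8, 44) = 5720; 5688 is not s-gonal.
s = 11: P(11, 35) = 5390 and P(11, 36) = 5706; 5688 is not s-gonal.
Hits: s ∈ {7} → 1.

1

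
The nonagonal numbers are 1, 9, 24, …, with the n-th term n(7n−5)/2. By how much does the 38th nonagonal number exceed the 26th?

2658

38·(7·38 − 5)/2 = 4959 and 26·(7·26 − 5)/2 = 2301.
Difference: 4959 − 2301 = 2658.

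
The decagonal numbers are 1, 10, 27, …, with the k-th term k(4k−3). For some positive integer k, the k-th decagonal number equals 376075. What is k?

Set n(4n−3) = 376075, giving 4n² − 3n − 376075 = 0.
The discriminant is 9 + 16·376075 = 6017209, and √6017209 = 2453.
So n = (3 + 2453) / 8 = 2456/8 = 307.
Check: 307·(4·307 − 3) = 376075. ✓

307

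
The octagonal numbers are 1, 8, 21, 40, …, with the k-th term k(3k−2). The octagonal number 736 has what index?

16

Set n(3n−2) = 736, giving 3n² − 2n − 736 = 0.
The discriminant is 4 + 12·736 = 8836, and √8836 = 94.
So n = (2 + 94) / 6 = 96/6 = 16.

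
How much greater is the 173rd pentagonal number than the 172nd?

Consecutive pentagonal numbers differ by 3n − 2: here 3·173 − 2 = 517.

517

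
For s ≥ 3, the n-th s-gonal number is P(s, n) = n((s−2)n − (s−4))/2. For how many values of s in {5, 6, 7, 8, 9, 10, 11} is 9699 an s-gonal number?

1

s = 5: P(5, 80) = 9560 and P(5, 81) = 9801; 9699 is not s-gonal.
s = 6: P(6, 69) = 9453 and P(6, 70) = 9730; 9699 is not s-gonal.
s = 7: P(7, 62) = 9517 and P(7, 63) = 9828; 9699 is not s-gonal.
s = 8: P(8, 57) = 9633 and P(8, 58) = 9976; 9699 is not s-gonal.
s = 9: P(9, 53) = 9699. ✓
s = 10: P(10, 49) = 9457 and P(10, 50) = 9850; 9699 is not s-gonal.
s = 11: P(11, 46) = 9361 and P(11, 47) = 9776; 9699 is not s-gonal.
Hits: s ∈ {9} → 1.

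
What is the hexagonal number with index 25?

The 25th hexagonal number is n(2n−1) with n = 25.
25·(2·25 − 1) = 25·49 = 1225.

1225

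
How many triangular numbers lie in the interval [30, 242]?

14

The n-th triangular number is n(n+1)/2.
Smallest index with value ≥ 30: n = 8 (giving 36).
Largest index with value ≤ 242: n = 21 (giving 231).
Indices 8 through 21: 14 terms.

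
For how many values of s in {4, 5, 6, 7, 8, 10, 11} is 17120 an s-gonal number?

1

s = 4: P(4, 130) = 16900 and P(4, 131) = 17161; 17120 is not s-gonal.
s = 5: P(5, 107) = 17120. ✓
s = 6: P(6, 92) = 16836 and P(6, 93) = 17205; 17120 is not s-gonal.
s = 7: P(7, 83) = 17098 and P(7, 84) = 17514; 17120 is not s-gonal.
s = 8: P(8, 75) = 16725 and P(8, 76) = 17176; 17120 is not s-gonal.
s = 10: P(10, 65) = 16705 and P(10, 66) = 17226; 17120 is not s-gonal.
s = 11: P(11, 62) = 17081 and P(11, 63) = 17640; 17120 is not s-gonal.
Hits: s ∈ {5} → 1.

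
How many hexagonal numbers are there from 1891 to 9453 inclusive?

39

The n-th hexagonal number is n(2n−1).
Smallest index with value ≥ 1891: n = 31 (giving 1891).
Largest index with value ≤ 9453: n = 69 (giving 9453).
Indices 31 through 69: 39 terms.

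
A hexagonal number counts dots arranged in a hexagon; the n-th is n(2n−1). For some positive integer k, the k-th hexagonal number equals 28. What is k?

Set n(2n−1) = 28, giving 2n² − n − 28 = 0.
The discriminant is 1 + 8·28 = 225, and √225 = 15.
So n = (1 + 15) / 4 = 16/4 = 4.

4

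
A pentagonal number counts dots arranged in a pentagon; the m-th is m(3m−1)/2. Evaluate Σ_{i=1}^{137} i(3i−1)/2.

1295061

Σ i(3i−1)/2 = (3Σi² − Σi) / 2 over i = 1..137.
Σi = 9453 and Σi² = 866525.
(3·866525 − 1·9453) / 2 = 2590122/2 = 1295061.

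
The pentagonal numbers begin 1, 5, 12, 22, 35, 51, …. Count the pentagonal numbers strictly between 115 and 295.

6

The n-th pentagonal number is n(3n−1)/2.
Smallest index with value > 115: n = 9 (giving 117).
Largest index with value < 295: n = 14 (giving 287).
Indices 9 through 14: 6 terms.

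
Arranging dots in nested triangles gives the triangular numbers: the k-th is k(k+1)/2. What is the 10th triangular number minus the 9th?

Consecutive triangular numbers differ by n: T_{10} − T_{9} = 10.

10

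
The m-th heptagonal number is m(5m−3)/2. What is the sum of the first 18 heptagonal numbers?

5016

Σ i(5i−3)/2 = (5Σi² − 3Σi) / 2 over i = 1..18.
Σi = 171 and Σi² = 2109.
(5·2109 − 3·171) / 2 = 10032/2 = 5016.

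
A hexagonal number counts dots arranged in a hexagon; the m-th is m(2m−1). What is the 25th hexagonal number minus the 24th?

Consecutive hexagonal numbers differ by 4n − 3: here 4·25 − 3 = 97.

97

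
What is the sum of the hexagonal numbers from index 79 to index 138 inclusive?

Σ i(2i−1) = 2Σi² − Σi over i = 79..138.
Σi = 9591 − 3081 = 6510 and Σi² = 885569 − 161239 = 724330.
2·724330 − 1·6510 = 1442150.

1442150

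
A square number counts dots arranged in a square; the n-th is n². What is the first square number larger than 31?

36

Solve n² > 31 for integer n.
The largest n with value ≤ 31 is 5 (since 25 ≤ 31 < 36), so the first above is n = 6, value 36.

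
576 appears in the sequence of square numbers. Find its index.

24

We need n² = 576, so n = √576 = 24.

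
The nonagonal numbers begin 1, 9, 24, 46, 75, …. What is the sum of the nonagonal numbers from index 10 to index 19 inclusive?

7285

Σ i(7i−5)/2 = (7Σi² − 5Σi) / 2 over i = 10..19.
Σi = 190 − 45 = 145 and Σi² = 2470 − 285 = 2185.
(7·2185 − 5·145) / 2 = 14570/2 = 7285.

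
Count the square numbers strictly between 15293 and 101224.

The n-th square number is n².
Smallest index with value > 15293: n = 124 (giving 15376).
Largest index with value < 101224: n = 318 (giving 101124).
Indices 124 through 318: 195 terms.

195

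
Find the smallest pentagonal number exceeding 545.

590

Solve n(3n−1)/2 > 545 for integer n.
The largest n with value ≤ 545 is 19 (since 532 ≤ 545 < 590), so the first above is n = 20, value 590.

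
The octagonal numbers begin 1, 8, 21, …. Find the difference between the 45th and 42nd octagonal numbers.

777

45·(3·45 − 2) = 5985 and 42·(3·42 − 2) = 5208.
Difference: 5985 − 5208 = 777.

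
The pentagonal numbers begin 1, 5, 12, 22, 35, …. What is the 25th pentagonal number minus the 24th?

73

Consecutive pentagonal numbers differ by 3n − 2: here 3·25 − 2 = 73.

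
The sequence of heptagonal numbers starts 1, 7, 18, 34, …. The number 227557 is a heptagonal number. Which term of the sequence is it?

Set n(5n−3)/2 = 227557, giving 5n² − 3n − 455114 = 0.
So n = (3 + 3017) / 10 = 3020/10 = 302.

302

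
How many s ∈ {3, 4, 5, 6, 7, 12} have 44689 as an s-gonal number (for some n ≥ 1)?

s = 3: P(3, 298) = 44551 and P(3, 299) = 44850; 44689 is not s-gonal.
s = 4: P(4, 211) = 44521 and P(4, 212) = 44944; 44689 is not s-gonal.
s = 5: P(5, 172) = 44290 and P(5, 173) = 44807; 44689 is not s-gonal.
s = 6: P(6, 149) = 44253 and P(6, 150) = 44850; 44689 is not s-gonal.
s = 7: P(7, 134) = 44689. ✓
s = 12: P(12, 94) = 43804 and P(12, 95) = 44745; 44689 is not s-gonal.
Hits: s ∈ {7} → 1.

1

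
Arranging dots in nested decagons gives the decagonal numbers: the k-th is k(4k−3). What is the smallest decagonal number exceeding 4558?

4795

Solve n(4n−3) > 4558 for integer n.
The largest n with value ≤ 4558 is 34 (since 4522 ≤ 4558 < 4795), so the first above is n = 35, value 4795.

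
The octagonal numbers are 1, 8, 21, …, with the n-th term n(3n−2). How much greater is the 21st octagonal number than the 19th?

21·(3·21 − 2) = 1281 and 19·(3·19 − 2) = 1045.
Difference: 1281 − 1045 = 236.

236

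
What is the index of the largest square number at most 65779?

256

Solve n² ≤ 65779 for integer n.
n = 256 gives 65536 ≤ 65779, while n = 257 gives 66049 > 65779; so the answer is index 256.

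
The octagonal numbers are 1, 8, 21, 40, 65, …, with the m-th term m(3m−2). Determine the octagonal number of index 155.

71765

The 155th octagonal number is n(3n−2) with n = 155.
155·(3·155 − 2) = 155·463 = 71765.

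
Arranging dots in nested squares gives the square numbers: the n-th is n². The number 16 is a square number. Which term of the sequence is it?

We need n² = 16, so n = √16 = 4.
Check: 4² = 16. ✓

4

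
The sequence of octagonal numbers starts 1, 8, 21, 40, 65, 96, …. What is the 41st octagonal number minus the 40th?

Consecutive octagonal numbers differ by 6n − 5: here 6·41 − 5 = 241.

241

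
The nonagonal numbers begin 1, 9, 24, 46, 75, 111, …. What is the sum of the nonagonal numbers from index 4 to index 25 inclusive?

18491

Σ i(7i−5)/2 = (7Σi² − 5Σi) / 2 over i = 4..25.
Σi = 325 − 6 = 319 and Σi² = 5525 − 14 = 5511.
(7·5511 − 5·319) / 2 = 36982/2 = 18491.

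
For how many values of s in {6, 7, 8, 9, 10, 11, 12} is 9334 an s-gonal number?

1

s = 6: P(6, 68) = 9180 and P(6, 69) = 9453; 9334 is not s-gonal.
s = 7: P(7, 61) = 9211 and P(7, 62) = 9517; 9334 is not s-gonal.
s = 8: P(8, 56) = 9296 and P(8, 57) = 9633; 9334 is not s-gonal.
s = 9: P(9, 52) = 9334. ✓
s = 10: P(10, 48) = 9072 and P(10, 49) = 9457; 9334 is not s-gonal.
s = 11: P(11, 45) = 8955 and P(11, 46) = 9361; 9334 is not s-gonal.
s = 12: P(12, 43) = 9073 and P(12, 44) = 9504; 9334 is not s-gonal.
Hits: s ∈ {9} → 1.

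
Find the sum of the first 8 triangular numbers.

120

Σ i(i+1)/2 = (Σi² + Σi) / 2 over i = 1..8.
Σi = 36 and Σi² = 204.
(1·204 + 1·36) / 2 = 240/2 = 120.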